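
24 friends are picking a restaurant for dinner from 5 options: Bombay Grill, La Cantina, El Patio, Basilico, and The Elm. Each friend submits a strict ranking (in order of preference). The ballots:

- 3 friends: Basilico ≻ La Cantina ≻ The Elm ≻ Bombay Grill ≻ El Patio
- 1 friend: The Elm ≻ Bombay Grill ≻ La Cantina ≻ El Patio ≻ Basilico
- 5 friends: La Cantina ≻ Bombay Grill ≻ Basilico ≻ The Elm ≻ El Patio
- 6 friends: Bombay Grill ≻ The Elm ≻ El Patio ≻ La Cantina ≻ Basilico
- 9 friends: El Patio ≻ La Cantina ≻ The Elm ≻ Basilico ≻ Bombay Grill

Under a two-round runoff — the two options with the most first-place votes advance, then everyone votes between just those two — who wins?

Round 1 first-place votes: Bombay Grill 6, La Cantina 5, El Patio 9, Basilico 3, The Elm 1.
El Patio and Bombay Grill advance.
Runoff: El Patio is preferred to Bombay Grill by 9 voters; Bombay Grill by 15.
Bombay Grill wins the runoff.

Bombay Grill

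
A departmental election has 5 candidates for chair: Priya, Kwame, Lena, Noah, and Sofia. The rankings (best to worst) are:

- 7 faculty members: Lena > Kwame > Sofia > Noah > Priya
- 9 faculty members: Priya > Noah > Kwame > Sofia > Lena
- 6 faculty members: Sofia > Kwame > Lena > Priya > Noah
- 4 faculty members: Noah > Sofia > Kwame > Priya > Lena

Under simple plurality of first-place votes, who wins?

Priya

First-place votes: Priya 9, Kwame 0, Lena 7, Noah 4, Sofia 6.
Priya has the most first-place votes.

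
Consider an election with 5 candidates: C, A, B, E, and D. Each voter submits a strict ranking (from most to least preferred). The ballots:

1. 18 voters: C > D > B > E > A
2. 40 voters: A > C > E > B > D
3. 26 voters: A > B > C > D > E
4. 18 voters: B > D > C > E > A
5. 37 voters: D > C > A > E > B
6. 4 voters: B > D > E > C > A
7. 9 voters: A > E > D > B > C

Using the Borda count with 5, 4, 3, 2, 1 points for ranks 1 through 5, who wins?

C: 18·5 + 40·4 + 26·3 + 18·3 + 37·4 + 4·2 + 9·1 = 547
A: 18·1 + 40·5 + 26·5 + 18·1 + 37·3 + 4·1 + 9·5 = 526
B: 18·3 + 40·2 + 26·4 + 18·5 + 37·1 + 4·5 + 9·2 = 403
E: 18·2 + 40·3 + 26·1 + 18·2 + 37·2 + 4·3 + 9·4 = 340
D: 18·4 + 40·1 + 26·2 + 18·4 + 37·5 + 4·4 + 9·3 = 464
C has the highest Borda score (547).

C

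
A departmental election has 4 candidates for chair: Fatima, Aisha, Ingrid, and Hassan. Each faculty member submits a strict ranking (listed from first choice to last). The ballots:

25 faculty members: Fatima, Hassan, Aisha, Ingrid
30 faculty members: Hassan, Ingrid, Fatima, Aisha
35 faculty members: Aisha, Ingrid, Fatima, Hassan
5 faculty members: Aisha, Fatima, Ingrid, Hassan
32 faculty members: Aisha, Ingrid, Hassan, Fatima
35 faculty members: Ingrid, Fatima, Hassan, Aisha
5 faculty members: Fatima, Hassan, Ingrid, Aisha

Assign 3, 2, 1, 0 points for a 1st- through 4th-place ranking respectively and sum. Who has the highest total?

Fatima: 25·3 + 30·1 + 35·1 + 5·2 + 32·0 + 35·2 + 5·3 = 235
Aisha: 25·1 + 30·0 + 35·3 + 5·3 + 32·3 + 35·0 + 5·0 = 241
Ingrid: 25·0 + 30·2 + 35·2 + 5·1 + 32·2 + 35·3 + 5·1 = 309
Hassan: 25·2 + 30·3 + 35·0 + 5·0 + 32·1 + 35·1 + 5·2 = 217
Ingrid has the highest Borda score (309).

Ingrid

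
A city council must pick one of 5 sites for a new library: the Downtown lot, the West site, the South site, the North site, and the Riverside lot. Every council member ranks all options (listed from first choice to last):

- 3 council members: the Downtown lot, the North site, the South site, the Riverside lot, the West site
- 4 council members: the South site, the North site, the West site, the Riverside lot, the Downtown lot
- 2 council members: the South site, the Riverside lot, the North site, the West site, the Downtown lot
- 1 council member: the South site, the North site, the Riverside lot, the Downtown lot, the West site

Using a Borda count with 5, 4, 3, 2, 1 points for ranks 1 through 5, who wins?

the South site

the Downtown lot: 3·5 + 4·1 + 2·1 + 1·2 = 23
the West site: 3·1 + 4·3 + 2·2 + 1·1 = 20
the South site: 3·3 + 4·5 + 2·5 + 1·5 = 44
the North site: 3·4 + 4·4 + 2·3 + 1·4 = 38
the Riverside lot: 3·2 + 4·2 + 2·4 + 1·3 = 25
the South site has the highest Borda score (44).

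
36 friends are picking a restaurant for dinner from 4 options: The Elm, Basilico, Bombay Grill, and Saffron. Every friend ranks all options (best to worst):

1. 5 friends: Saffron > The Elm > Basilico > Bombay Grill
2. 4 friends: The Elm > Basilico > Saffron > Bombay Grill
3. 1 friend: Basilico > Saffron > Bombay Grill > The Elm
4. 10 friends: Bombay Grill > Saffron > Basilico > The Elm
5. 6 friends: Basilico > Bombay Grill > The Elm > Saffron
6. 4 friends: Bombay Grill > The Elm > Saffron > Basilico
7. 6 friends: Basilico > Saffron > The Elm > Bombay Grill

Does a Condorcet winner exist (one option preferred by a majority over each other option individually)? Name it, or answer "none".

Checking pairwise contests:
Basilico beats The Elm 23–13.
Saffron beats Basilico 19–17.
Basilico beats Bombay Grill 22–14.
Bombay Grill beats Saffron 20–16.
Every option loses at least one head-to-head, so there is no Condorcet winner.

none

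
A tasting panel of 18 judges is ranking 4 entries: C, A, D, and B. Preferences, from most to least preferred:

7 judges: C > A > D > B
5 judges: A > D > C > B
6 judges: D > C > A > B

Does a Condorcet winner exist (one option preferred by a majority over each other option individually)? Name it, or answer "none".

Checking pairwise contests:
D beats C 11–7.
C beats A 13–5.
A beats D 12–6.
C beats B 18–0.
Every option loses at least one head-to-head, so there is no Condorcet winner.

none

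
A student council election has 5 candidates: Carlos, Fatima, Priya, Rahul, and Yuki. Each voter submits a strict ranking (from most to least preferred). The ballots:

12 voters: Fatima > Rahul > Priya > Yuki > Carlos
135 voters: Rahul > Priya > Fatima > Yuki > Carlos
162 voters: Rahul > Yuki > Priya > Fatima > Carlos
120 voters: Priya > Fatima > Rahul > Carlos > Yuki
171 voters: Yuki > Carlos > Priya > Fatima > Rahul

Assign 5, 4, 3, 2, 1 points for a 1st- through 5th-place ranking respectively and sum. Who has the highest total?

Priya

Carlos: 12·1 + 135·1 + 162·1 + 120·2 + 171·4 = 1233
Fatima: 12·5 + 135·3 + 162·2 + 120·4 + 171·2 = 1611
Priya: 12·3 + 135·4 + 162·3 + 120·5 + 171·3 = 2175
Rahul: 12·4 + 135·5 + 162·5 + 120·3 + 171·1 = 2064
Yuki: 12·2 + 135·2 + 162·4 + 120·1 + 171·5 = 1917
Priya has the highest Borda score (2175).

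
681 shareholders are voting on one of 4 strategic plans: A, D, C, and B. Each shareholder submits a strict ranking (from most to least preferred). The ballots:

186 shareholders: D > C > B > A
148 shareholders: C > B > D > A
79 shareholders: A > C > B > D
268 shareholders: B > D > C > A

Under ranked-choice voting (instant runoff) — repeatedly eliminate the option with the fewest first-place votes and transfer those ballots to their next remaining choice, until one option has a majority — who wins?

Round 1: A 79, D 186, C 148, B 268. Eliminate A.
Round 2: D 186, C 227, B 268. Eliminate D.
Round 3: C 413, B 268. C has a majority.

C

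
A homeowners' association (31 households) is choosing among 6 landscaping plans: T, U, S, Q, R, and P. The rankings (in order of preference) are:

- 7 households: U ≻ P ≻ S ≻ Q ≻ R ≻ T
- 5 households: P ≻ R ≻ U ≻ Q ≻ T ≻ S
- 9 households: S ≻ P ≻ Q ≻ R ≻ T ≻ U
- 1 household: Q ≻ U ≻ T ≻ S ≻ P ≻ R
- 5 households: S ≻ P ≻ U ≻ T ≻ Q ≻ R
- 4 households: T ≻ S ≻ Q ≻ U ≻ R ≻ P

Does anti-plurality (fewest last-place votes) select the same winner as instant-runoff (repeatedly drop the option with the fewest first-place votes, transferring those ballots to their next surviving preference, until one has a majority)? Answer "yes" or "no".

no

Anti-plurality — last-place votes: T 7, U 9, S 5, Q 0, R 6, P 4. Winner: Q.
Instant-runoff — R1 T 4, U 7, S 14, Q 1, R 0, P 5 (R out); R2 T 4, U 7, S 14, Q 1, P 5 (Q out); R3 T 4, U 8, S 14, P 5 (T out); R4 U 8, S 18, P 5 (S winner). Winner: S.
The two methods disagree.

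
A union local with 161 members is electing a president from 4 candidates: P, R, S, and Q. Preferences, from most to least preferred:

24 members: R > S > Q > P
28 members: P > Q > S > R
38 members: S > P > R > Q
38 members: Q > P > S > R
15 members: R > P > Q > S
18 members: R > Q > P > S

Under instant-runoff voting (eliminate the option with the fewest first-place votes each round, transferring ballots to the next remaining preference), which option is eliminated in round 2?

Round 1: P 28, R 57, S 38, Q 38. Eliminate P.
Round 2: R 57, S 38, Q 66. Eliminate S.

S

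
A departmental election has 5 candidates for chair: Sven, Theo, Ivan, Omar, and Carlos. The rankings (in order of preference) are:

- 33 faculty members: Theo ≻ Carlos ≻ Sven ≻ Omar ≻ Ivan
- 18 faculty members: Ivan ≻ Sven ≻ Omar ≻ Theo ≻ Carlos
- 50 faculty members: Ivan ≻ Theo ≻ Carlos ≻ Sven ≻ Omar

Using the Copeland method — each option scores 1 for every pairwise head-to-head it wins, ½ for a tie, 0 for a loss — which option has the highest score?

Sven: beats Omar; loses to Theo, Ivan, and Carlos → score 1.
Theo: beats Sven, Omar, and Carlos; loses to Ivan → score 3.
Ivan: beats Sven, Theo, Omar, and Carlos → score 4.
Omar: loses to Sven, Theo, Ivan, and Carlos → score 0.
Carlos: beats Sven and Omar; loses to Theo and Ivan → score 2.
Ivan has the best pairwise record.

Ivan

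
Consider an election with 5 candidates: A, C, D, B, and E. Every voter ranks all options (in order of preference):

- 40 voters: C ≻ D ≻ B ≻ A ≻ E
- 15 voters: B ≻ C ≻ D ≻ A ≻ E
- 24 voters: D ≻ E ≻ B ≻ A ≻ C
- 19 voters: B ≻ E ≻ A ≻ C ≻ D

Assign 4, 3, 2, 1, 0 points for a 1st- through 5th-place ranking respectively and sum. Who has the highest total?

B

A: 40·1 + 15·1 + 24·1 + 19·2 = 117
C: 40·4 + 15·3 + 24·0 + 19·1 = 224
D: 40·3 + 15·2 + 24·4 + 19·0 = 246
B: 40·2 + 15·4 + 24·2 + 19·4 = 264
E: 40·0 + 15·0 + 24·3 + 19·3 = 129
B has the highest Borda score (264).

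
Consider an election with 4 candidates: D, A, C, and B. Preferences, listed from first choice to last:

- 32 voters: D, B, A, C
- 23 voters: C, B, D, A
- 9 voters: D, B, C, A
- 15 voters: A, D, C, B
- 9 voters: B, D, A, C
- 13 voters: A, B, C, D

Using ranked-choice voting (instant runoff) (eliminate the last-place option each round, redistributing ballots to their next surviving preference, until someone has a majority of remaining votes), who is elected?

Round 1: D 41, A 28, C 23, B 9. Eliminate B.
Round 2: D 50, A 28, C 23. Eliminate C.
Round 3: D 73, A 28. D has a majority.

D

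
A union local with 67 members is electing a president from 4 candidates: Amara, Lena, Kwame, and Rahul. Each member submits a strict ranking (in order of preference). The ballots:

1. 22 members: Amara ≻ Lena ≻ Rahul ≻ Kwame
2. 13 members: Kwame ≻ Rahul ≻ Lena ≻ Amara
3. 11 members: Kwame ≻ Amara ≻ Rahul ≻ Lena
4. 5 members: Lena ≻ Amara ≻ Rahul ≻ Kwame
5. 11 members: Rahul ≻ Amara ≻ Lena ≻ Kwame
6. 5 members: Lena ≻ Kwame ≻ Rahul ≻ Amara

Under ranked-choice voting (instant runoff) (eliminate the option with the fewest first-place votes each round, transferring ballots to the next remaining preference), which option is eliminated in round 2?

Round 1: Amara 22, Lena 10, Kwame 24, Rahul 11. Eliminate Lena.
Round 2: Amara 27, Kwame 29, Rahul 11. Eliminate Rahul.

Rahul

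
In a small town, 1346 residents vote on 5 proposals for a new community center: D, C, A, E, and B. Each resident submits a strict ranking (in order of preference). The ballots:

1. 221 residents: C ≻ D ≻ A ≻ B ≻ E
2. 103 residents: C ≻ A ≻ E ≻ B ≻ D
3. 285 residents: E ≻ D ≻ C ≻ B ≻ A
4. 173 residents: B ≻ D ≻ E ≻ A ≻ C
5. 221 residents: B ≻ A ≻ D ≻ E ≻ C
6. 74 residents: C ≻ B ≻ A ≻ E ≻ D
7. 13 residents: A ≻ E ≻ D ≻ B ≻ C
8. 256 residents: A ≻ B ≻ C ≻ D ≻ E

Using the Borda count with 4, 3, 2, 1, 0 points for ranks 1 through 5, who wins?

B

D: 221·3 + 103·0 + 285·3 + 173·3 + 221·2 + 74·0 + 13·2 + 256·1 = 2761
C: 221·4 + 103·4 + 285·2 + 173·0 + 221·0 + 74·4 + 13·0 + 256·2 = 2674
A: 221·2 + 103·3 + 285·0 + 173·1 + 221·3 + 74·2 + 13·4 + 256·4 = 2811
E: 221·0 + 103·2 + 285·4 + 173·2 + 221·1 + 74·1 + 13·3 + 256·0 = 2026
B: 221·1 + 103·1 + 285·1 + 173·4 + 221·4 + 74·3 + 13·1 + 256·3 = 3188
B has the highest Borda score (3188).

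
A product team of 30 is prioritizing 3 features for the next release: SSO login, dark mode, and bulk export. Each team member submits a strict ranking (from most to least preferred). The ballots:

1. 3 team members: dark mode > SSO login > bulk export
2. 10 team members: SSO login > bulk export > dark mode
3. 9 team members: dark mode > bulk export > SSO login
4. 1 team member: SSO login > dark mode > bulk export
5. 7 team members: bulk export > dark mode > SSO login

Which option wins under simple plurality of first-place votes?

First-place votes: SSO login 11, dark mode 12, bulk export 7.
dark mode has the most first-place votes.

dark mode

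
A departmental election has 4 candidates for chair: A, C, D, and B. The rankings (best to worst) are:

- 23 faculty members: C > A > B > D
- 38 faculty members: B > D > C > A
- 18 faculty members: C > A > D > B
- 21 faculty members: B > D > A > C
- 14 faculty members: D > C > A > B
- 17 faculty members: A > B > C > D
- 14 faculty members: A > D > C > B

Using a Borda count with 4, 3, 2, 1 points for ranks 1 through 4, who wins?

B

A: 23·3 + 38·1 + 18·3 + 21·2 + 14·2 + 17·4 + 14·4 = 355
C: 23·4 + 38·2 + 18·4 + 21·1 + 14·3 + 17·2 + 14·2 = 365
D: 23·1 + 38·3 + 18·2 + 21·3 + 14·4 + 17·1 + 14·3 = 351
B: 23·2 + 38·4 + 18·1 + 21·4 + 14·1 + 17·3 + 14·1 = 379
B has the highest Borda score (379).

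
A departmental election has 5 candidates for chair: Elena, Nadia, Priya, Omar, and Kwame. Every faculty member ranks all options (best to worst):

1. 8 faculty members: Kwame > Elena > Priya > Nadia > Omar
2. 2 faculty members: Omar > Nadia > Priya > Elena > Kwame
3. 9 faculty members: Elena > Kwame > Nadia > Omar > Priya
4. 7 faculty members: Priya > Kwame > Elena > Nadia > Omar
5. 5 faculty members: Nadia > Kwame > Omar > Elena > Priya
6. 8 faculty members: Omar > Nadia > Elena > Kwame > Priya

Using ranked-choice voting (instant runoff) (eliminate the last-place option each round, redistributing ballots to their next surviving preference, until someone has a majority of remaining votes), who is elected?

Round 1: Elena 9, Nadia 5, Priya 7, Omar 10, Kwame 8. Eliminate Nadia.
Round 2: Elena 9, Priya 7, Omar 10, Kwame 13. Eliminate Priya.
Round 3: Elena 9, Omar 10, Kwame 20. Kwame has a majority.

Kwame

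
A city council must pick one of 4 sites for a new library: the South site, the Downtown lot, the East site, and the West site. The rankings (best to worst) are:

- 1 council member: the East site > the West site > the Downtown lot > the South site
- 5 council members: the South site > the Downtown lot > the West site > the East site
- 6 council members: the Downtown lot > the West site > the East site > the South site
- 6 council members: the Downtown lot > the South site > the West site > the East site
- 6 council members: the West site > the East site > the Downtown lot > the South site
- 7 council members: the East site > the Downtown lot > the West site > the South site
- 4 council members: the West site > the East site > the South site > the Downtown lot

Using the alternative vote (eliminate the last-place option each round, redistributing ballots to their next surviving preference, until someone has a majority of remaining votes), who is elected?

Round 1: the South site 5, the Downtown lot 12, the East site 8, the West site 10. Eliminate the South site.
Round 2: the Downtown lot 17, the East site 8, the West site 10. Eliminate the East site.
Round 3: the Downtown lot 24, the West site 11. The Downtown lot has a majority.

the Downtown lot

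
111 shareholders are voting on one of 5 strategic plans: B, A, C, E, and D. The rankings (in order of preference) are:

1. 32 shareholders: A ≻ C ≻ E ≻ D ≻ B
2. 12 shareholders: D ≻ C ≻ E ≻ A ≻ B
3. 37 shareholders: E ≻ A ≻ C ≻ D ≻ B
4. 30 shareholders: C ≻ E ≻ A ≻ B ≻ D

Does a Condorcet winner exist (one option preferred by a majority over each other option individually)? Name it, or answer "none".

Checking pairwise contests:
A beats B 111–0.
E beats A 79–32.
A beats C 69–42.
C beats E 74–37.
A beats D 99–12.
Every option loses at least one head-to-head, so there is no Condorcet winner.

none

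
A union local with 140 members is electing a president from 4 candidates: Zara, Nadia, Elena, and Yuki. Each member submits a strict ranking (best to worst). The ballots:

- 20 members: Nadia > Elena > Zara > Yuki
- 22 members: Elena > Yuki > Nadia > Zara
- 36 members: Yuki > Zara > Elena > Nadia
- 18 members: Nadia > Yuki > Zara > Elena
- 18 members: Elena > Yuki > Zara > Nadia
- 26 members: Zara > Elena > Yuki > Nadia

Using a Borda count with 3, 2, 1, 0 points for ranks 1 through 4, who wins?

Yuki

Zara: 20·1 + 22·0 + 36·2 + 18·1 + 18·1 + 26·3 = 206
Nadia: 20·3 + 22·1 + 36·0 + 18·3 + 18·0 + 26·0 = 136
Elena: 20·2 + 22·3 + 36·1 + 18·0 + 18·3 + 26·2 = 248
Yuki: 20·0 + 22·2 + 36·3 + 18·2 + 18·2 + 26·1 = 250
Yuki has the highest Borda score (250).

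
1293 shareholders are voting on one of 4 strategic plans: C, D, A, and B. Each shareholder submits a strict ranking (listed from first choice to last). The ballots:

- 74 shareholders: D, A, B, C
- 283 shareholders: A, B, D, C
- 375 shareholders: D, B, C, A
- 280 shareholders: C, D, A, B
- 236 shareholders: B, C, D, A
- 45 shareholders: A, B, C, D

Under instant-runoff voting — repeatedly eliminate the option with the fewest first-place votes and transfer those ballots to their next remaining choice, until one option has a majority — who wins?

Round 1: C 280, D 449, A 328, B 236. Eliminate B.
Round 2: C 516, D 449, A 328. Eliminate A.
Round 3: C 561, D 732. D has a majority.

D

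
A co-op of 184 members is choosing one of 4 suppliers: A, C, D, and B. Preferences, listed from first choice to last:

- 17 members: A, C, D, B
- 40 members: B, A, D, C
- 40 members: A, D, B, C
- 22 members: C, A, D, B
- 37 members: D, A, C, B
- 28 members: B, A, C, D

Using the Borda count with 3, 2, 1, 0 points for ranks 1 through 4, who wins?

A: 17·3 + 40·2 + 40·3 + 22·2 + 37·2 + 28·2 = 425
C: 17·2 + 40·0 + 40·0 + 22·3 + 37·1 + 28·1 = 165
D: 17·1 + 40·1 + 40·2 + 22·1 + 37·3 + 28·0 = 270
B: 17·0 + 40·3 + 40·1 + 22·0 + 37·0 + 28·3 = 244
A has the highest Borda score (425).

A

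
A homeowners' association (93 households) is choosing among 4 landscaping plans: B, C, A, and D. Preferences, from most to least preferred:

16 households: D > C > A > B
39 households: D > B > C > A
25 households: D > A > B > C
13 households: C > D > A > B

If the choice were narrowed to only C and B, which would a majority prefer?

Voters preferring C to B: 29; preferring B to C: 64.
B wins the head-to-head.

B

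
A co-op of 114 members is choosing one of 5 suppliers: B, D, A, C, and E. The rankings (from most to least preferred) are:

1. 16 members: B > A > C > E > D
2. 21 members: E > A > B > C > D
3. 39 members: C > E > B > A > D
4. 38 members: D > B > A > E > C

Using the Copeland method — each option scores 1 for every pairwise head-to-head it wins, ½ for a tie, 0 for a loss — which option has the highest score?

E

B: beats D, A, and C; loses to E → score 3.
D: loses to B, A, C, and E → score 0.
A: beats D and C; loses to B and E → score 2.
C: beats D; loses to B, A, and E → score 1.
E: beats B, D, A, and C → score 4.
E has the best pairwise record.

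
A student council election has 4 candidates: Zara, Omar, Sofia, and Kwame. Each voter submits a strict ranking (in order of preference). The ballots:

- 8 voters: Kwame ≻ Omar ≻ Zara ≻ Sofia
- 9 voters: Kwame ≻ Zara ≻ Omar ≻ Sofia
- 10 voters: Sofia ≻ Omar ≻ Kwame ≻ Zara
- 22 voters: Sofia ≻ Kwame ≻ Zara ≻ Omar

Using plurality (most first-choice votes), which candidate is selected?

Sofia

First-place votes: Zara 0, Omar 0, Sofia 32, Kwame 17.
Sofia has the most first-place votes.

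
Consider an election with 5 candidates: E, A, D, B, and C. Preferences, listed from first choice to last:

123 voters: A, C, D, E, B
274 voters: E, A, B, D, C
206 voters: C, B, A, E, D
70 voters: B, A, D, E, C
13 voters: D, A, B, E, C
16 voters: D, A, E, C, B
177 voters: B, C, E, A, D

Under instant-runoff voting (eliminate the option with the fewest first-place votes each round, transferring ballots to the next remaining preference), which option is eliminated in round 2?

Round 1: E 274, A 123, D 29, B 247, C 206. Eliminate D.
Round 2: E 274, A 152, B 247, C 206. Eliminate A.

A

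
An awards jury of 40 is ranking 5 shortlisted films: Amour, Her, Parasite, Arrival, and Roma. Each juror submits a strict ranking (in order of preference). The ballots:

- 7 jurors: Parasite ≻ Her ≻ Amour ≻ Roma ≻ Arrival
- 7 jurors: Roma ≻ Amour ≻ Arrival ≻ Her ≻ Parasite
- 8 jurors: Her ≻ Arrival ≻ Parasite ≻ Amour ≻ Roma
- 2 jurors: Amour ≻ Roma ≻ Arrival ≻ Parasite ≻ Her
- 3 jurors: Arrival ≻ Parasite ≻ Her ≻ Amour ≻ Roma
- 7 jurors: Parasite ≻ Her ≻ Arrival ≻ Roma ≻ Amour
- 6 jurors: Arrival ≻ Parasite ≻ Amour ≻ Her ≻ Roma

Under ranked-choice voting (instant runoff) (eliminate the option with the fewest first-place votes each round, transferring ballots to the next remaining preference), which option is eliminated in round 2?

Her

Round 1: Amour 2, Her 8, Parasite 14, Arrival 9, Roma 7. Eliminate Amour.
Round 2: Her 8, Parasite 14, Arrival 9, Roma 9. Eliminate Her.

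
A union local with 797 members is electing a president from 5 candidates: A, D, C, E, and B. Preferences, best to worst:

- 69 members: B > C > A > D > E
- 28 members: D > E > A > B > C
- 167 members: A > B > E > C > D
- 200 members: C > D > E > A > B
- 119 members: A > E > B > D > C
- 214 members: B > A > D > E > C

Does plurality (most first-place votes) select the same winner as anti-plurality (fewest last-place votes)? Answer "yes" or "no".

yes

Plurality — first-place votes: A 286, D 28, C 200, E 0, B 283. Winner: A.
Anti-plurality — last-place votes: A 0, D 167, C 361, E 69, B 200. Winner: A.
The two methods agree.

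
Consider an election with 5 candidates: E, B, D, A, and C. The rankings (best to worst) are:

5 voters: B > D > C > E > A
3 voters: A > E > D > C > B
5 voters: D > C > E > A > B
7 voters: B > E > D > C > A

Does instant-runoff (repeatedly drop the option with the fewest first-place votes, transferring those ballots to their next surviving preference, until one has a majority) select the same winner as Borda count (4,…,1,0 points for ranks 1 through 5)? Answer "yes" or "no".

no

Instant-runoff — R1 E 0, B 12, D 5, A 3, C 0 (B winner). Winner: B.
Borda — scores: E 45, B 48, D 55, A 17, C 35. Winner: D.
The two methods disagree.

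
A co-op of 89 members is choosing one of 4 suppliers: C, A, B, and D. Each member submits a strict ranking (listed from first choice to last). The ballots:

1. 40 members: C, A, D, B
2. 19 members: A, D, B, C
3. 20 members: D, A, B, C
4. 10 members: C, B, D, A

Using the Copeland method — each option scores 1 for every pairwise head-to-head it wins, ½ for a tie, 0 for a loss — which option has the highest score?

C

C: beats A, B, and D → score 3.
A: beats B and D; loses to C → score 2.
B: loses to C, A, and D → score 0.
D: beats B; loses to C and A → score 1.
C has the best pairwise record.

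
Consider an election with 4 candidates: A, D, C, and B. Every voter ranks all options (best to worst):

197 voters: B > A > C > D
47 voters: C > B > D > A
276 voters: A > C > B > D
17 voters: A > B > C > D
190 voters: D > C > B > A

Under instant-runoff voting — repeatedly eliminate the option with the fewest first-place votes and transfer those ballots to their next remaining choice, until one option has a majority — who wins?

Round 1: A 293, D 190, C 47, B 197. Eliminate C.
Round 2: A 293, D 190, B 244. Eliminate D.
Round 3: A 293, B 434. B has a majority.

B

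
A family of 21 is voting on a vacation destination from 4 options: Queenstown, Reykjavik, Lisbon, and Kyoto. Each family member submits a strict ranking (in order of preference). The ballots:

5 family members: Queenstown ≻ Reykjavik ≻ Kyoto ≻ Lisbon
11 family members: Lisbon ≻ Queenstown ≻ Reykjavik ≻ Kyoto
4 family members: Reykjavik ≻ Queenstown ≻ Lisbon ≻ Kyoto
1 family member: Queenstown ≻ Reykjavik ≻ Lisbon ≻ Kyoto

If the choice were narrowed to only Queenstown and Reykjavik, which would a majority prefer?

Voters preferring Queenstown to Reykjavik: 17; preferring Reykjavik to Queenstown: 4.
Queenstown wins the head-to-head.

Queenstown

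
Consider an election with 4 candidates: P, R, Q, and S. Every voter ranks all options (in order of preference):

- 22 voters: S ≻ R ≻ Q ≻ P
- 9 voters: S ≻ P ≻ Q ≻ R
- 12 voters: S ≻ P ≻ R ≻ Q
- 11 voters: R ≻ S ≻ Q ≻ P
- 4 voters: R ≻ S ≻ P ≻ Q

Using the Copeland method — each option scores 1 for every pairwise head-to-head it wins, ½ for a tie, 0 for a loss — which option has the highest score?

P: loses to R, Q, and S → score 0.
R: beats P and Q; loses to S → score 2.
Q: beats P; loses to R and S → score 1.
S: beats P, R, and Q → score 3.
S has the best pairwise record.

S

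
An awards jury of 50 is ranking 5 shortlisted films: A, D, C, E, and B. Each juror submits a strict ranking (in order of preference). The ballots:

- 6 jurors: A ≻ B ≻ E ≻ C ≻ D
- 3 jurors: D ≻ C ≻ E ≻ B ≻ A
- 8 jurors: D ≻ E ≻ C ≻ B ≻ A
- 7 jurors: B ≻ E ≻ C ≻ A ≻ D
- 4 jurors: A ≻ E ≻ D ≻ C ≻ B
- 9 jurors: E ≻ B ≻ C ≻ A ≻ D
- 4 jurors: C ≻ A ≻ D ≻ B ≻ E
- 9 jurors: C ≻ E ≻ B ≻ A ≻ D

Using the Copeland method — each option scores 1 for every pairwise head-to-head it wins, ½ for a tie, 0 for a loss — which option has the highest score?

A: beats D; loses to C, E, and B → score 1.
D: loses to A, C, E, and B → score 0.
C: beats A, D, and B; loses to E → score 3.
E: beats A, D, C, and B → score 4.
B: beats A and D; loses to C and E → score 2.
E has the best pairwise record.

E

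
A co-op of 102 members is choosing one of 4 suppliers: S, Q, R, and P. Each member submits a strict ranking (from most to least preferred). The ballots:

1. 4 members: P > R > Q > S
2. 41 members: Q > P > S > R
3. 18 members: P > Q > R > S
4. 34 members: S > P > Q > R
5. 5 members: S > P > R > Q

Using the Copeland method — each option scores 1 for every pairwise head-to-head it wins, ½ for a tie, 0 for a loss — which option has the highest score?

P

S: beats R; loses to Q and P → score 1.
Q: beats S and R; loses to P → score 2.
R: loses to S, Q, and P → score 0.
P: beats S, Q, and R → score 3.
P has the best pairwise record.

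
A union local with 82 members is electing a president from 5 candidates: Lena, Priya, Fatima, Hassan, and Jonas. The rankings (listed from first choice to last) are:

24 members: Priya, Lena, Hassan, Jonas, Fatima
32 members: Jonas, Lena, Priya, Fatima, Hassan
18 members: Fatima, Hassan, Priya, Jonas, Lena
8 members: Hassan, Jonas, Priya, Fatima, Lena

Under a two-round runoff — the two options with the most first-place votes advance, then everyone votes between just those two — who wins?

Round 1 first-place votes: Lena 0, Priya 24, Fatima 18, Hassan 8, Jonas 32.
Jonas and Priya advance.
Runoff: Jonas is preferred to Priya by 40 voters; Priya by 42.
Priya wins the runoff.

Priya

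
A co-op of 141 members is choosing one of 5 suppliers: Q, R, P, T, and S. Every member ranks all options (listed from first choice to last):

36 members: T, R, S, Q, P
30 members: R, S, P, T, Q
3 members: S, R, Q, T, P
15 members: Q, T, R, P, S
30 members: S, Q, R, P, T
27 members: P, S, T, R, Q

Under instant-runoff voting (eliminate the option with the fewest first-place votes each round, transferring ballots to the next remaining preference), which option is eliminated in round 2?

P

Round 1: Q 15, R 30, P 27, T 36, S 33. Eliminate Q.
Round 2: R 30, P 27, T 51, S 33. Eliminate P.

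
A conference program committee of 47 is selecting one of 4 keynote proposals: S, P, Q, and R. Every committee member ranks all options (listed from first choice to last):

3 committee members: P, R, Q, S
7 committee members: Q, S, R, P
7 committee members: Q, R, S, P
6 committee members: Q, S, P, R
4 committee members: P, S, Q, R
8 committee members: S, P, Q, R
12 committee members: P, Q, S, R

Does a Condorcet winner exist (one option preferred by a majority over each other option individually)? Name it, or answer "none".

Checking pairwise contests:
Q beats S 35–12.
S beats P 28–19.
P beats Q 27–20.
S beats R 37–10.
Every option loses at least one head-to-head, so there is no Condorcet winner.

none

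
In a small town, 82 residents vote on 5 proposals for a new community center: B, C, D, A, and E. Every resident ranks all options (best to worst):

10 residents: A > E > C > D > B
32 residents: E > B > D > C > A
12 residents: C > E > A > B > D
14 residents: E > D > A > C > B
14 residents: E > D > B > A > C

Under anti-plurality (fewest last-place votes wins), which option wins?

E

Last-place votes: B 24, C 14, D 12, A 32, E 0.
E is ranked last by the fewest voters, so E wins.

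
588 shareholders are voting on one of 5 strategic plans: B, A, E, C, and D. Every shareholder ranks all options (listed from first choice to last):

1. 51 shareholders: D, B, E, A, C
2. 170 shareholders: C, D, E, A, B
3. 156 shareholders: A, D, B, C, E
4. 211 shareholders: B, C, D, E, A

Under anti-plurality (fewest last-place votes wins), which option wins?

D

Last-place votes: B 170, A 211, E 156, C 51, D 0.
D is ranked last by the fewest voters, so D wins.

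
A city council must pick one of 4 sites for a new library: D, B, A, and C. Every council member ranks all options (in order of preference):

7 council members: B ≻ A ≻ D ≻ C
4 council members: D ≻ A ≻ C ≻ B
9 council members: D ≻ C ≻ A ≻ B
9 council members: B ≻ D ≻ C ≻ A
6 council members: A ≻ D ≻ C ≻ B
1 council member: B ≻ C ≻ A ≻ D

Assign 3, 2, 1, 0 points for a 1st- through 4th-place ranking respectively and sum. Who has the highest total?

D: 7·1 + 4·3 + 9·3 + 9·2 + 6·2 + 1·0 = 76
B: 7·3 + 4·0 + 9·0 + 9·3 + 6·0 + 1·3 = 51
A: 7·2 + 4·2 + 9·1 + 9·0 + 6·3 + 1·1 = 50
C: 7·0 + 4·1 + 9·2 + 9·1 + 6·1 + 1·2 = 39
D has the highest Borda score (76).

D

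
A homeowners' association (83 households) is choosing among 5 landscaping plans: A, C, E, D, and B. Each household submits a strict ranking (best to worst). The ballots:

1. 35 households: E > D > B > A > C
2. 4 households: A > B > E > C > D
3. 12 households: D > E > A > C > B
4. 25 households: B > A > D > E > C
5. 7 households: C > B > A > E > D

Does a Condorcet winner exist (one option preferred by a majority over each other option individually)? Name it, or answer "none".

E

E vs A: 47–36 for E.
E vs C: 76–7 for E.
E vs D: 46–37 for E.
E vs B: 47–36 for E.
E beats every other option head-to-head.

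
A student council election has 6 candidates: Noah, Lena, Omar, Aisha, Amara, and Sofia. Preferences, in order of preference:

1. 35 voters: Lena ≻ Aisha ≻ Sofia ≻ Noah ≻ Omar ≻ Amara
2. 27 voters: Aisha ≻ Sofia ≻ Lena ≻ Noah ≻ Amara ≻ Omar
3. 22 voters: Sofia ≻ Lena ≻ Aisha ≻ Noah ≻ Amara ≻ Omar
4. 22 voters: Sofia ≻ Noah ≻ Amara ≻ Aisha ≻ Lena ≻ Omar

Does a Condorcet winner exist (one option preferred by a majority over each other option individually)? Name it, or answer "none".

none

Checking pairwise contests:
Lena beats Noah 84–22.
Sofia beats Lena 71–35.
Noah beats Omar 106–0.
Lena beats Aisha 57–49.
Noah beats Amara 106–0.
Aisha beats Sofia 62–44.
Every option loses at least one head-to-head, so there is no Condorcet winner.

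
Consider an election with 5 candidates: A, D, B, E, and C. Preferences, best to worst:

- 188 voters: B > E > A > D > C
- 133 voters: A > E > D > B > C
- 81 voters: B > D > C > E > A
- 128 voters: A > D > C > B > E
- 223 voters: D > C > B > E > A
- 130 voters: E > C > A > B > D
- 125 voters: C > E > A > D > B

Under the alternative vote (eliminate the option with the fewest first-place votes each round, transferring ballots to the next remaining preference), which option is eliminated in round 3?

E

Round 1: A 261, D 223, B 269, E 130, C 125. Eliminate C.
Round 2: A 261, D 223, B 269, E 255. Eliminate D.
Round 3: A 261, B 492, E 255. Eliminate E.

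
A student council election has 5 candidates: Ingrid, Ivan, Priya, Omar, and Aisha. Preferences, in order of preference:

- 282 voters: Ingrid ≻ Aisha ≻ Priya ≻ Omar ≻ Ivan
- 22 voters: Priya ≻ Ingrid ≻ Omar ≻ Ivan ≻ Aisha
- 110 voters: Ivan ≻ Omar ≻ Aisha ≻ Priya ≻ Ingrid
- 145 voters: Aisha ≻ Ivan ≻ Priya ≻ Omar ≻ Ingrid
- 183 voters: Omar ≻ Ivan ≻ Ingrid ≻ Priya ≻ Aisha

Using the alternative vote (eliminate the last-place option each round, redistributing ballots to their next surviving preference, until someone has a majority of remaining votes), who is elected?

Round 1: Ingrid 282, Ivan 110, Priya 22, Omar 183, Aisha 145. Eliminate Priya.
Round 2: Ingrid 304, Ivan 110, Omar 183, Aisha 145. Eliminate Ivan.
Round 3: Ingrid 304, Omar 293, Aisha 145. Eliminate Aisha.
Round 4: Ingrid 304, Omar 438. Omar has a majority.

Omar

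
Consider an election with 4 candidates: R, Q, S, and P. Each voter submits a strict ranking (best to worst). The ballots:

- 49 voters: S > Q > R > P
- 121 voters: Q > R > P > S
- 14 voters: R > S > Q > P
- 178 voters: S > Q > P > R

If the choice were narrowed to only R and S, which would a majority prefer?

Voters preferring R to S: 135; preferring S to R: 227.
S wins the head-to-head.

S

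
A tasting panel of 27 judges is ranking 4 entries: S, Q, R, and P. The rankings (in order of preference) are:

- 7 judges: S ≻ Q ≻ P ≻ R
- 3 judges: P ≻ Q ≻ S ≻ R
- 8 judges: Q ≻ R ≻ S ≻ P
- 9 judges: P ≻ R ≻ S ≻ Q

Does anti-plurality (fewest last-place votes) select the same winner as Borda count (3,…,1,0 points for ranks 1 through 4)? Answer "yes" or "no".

Anti-plurality — last-place votes: S 0, Q 9, R 10, P 8. Winner: S.
Borda — scores: S 41, Q 44, R 34, P 43. Winner: Q.
The two methods disagree.

no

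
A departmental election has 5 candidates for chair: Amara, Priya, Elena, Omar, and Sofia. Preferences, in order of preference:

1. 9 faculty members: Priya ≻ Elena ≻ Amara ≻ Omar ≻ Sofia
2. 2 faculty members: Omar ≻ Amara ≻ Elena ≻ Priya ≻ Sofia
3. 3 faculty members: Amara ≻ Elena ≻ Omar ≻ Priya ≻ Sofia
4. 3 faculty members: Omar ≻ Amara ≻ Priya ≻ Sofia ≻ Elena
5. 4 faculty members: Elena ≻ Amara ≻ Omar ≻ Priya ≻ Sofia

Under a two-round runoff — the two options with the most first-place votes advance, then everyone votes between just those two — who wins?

Round 1 first-place votes: Amara 3, Priya 9, Elena 4, Omar 5, Sofia 0.
Priya and Omar advance.
Runoff: Priya is preferred to Omar by 9 voters; Omar by 12.
Omar wins the runoff.

Omar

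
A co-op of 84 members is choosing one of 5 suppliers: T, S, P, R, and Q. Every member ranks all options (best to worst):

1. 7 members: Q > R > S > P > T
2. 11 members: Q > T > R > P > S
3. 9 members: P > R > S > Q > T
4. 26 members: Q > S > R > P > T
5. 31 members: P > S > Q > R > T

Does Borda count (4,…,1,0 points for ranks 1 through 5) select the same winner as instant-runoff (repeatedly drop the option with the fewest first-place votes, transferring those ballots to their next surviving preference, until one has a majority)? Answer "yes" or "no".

yes

Borda — scores: T 33, S 203, P 204, R 153, Q 247. Winner: Q.
Instant-runoff — R1 T 0, S 0, P 40, R 0, Q 44 (Q winner). Winner: Q.
The two methods agree.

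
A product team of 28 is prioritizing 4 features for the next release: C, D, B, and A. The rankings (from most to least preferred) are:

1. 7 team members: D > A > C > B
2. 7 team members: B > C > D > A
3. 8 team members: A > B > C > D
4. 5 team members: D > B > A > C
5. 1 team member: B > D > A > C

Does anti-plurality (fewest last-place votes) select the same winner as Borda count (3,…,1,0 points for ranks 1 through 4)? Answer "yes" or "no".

Anti-plurality — last-place votes: C 6, D 8, B 7, A 7. Winner: C.
Borda — scores: C 29, D 45, B 50, A 44. Winner: B.
The two methods disagree.

no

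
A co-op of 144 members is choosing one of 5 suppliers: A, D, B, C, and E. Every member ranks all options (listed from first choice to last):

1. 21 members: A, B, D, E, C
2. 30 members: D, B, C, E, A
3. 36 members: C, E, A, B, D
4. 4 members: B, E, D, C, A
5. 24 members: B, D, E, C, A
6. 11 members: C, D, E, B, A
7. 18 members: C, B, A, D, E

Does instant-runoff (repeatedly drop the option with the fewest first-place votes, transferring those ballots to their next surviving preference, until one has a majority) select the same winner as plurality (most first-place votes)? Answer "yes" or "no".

Instant-runoff — R1 A 21, D 30, B 28, C 65, E 0 (E out); R2 A 21, D 30, B 28, C 65 (A out); R3 D 30, B 49, C 65 (D out); R4 B 79, C 65 (B winner). Winner: B.
Plurality — first-place votes: A 21, D 30, B 28, C 65, E 0. Winner: C.
The two methods disagree.

no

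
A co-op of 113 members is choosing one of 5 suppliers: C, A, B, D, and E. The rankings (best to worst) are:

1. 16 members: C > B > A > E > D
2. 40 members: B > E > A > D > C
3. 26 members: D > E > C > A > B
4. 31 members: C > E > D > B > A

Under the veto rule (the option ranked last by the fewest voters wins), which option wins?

E

Last-place votes: C 40, A 31, B 26, D 16, E 0.
E is ranked last by the fewest voters, so E wins.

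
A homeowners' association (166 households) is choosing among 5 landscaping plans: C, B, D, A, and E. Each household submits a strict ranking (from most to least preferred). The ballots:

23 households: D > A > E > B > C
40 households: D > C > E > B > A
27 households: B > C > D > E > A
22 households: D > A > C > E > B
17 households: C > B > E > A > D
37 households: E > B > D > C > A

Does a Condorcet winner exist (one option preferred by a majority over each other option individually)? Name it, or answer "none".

D vs C: 122–44 for D.
D vs B: 85–81 for D.
D vs A: 149–17 for D.
D vs E: 112–54 for D.
D beats every other option head-to-head.

D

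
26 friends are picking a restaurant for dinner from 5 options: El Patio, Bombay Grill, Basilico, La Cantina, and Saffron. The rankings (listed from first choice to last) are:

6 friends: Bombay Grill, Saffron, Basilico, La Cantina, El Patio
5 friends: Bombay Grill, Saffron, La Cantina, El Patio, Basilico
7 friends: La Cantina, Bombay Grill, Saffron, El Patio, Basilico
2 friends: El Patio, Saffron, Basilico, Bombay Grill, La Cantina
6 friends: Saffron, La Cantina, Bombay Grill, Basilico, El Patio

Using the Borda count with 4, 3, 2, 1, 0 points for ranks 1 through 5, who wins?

El Patio: 6·0 + 5·1 + 7·1 + 2·4 + 6·0 = 20
Bombay Grill: 6·4 + 5·4 + 7·3 + 2·1 + 6·2 = 79
Basilico: 6·2 + 5·0 + 7·0 + 2·2 + 6·1 = 22
La Cantina: 6·1 + 5·2 + 7·4 + 2·0 + 6·3 = 62
Saffron: 6·3 + 5·3 + 7·2 + 2·3 + 6·4 = 77
Bombay Grill has the highest Borda score (79).

Bombay Grill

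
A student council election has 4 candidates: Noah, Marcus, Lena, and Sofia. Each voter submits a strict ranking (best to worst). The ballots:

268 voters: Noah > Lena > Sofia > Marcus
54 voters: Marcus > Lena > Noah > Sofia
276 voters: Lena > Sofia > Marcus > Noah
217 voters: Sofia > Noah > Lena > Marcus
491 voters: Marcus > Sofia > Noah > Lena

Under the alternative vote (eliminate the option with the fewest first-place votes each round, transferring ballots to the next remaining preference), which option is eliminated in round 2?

Lena

Round 1: Noah 268, Marcus 545, Lena 276, Sofia 217. Eliminate Sofia.
Round 2: Noah 485, Marcus 545, Lena 276. Eliminate Lena.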